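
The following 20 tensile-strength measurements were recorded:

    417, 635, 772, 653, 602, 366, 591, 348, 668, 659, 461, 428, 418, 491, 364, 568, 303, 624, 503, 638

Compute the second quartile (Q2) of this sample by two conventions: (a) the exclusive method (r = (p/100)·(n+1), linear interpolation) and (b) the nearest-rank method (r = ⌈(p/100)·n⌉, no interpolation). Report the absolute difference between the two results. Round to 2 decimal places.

Sorted: 303, 348, 364, 366, 417, 418, 428, 461, 491, 503, 568, 591, 602, 624, 635, 638, 653, 659, 668, 772.
n = 20.
(a) r = 10.5; between ranks 10 (503) and 11 (568): 535.5.
(b) the nearest-rank method: rank 10 → 503.
|535.5 − 503| = 32.5.

32.50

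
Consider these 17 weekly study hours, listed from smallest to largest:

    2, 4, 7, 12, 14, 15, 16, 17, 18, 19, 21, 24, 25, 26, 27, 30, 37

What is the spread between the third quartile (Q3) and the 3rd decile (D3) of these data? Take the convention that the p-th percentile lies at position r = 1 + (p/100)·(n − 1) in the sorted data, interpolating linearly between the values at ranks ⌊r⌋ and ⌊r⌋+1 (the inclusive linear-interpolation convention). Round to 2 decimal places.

10.20

n = 17.
P30: r = 5.8; ranks 5–6 are 14, 15; interpolating gives 14.8.
P75: r = 13 (integer) → 25.
Difference: 25 − 14.8 = 10.2.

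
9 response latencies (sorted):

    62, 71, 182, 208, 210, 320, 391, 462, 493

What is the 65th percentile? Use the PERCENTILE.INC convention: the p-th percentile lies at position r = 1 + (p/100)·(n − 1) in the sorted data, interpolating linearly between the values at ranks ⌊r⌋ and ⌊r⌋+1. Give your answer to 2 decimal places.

334.20

n = 9.
r = 1 + (65/100)·(9 − 1) = 1 + 5.2 = 6.2.
Rank 6 is 320 and rank 7 is 391.
Interpolate: 320 + 0.2·(391 − 320) = 320 + 0.2·71 = 334.2.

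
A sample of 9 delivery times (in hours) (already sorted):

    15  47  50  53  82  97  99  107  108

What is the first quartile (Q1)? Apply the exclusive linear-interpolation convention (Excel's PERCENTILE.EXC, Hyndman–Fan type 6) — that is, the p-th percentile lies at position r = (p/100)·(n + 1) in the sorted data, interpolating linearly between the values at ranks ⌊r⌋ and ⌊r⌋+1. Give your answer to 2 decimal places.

n = 9.
r = (25/100)·(9 + 1) = 2.5.
Rank 2 is 47 and rank 3 is 50.
Interpolate: 47 + 0.5·(50 − 47) = 47 + 0.5·3 = 48.5.

48.50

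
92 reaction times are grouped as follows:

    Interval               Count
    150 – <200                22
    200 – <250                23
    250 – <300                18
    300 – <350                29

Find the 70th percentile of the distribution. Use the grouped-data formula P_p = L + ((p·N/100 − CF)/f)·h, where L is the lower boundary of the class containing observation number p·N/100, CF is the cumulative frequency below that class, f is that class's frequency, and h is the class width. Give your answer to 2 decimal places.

302.41

N = 92; target position k = 70/100 · 92 = 64.4.
Cumulative frequencies: 22, 45, 63, 92.
Observation 64.4 falls in the class 300 – <350.
L = 300, CF = 63, f = 29, h = 50.
P70 = 300 + ((64.4 − 63)/29)·50 = 300 + 2.41379 = 302.414.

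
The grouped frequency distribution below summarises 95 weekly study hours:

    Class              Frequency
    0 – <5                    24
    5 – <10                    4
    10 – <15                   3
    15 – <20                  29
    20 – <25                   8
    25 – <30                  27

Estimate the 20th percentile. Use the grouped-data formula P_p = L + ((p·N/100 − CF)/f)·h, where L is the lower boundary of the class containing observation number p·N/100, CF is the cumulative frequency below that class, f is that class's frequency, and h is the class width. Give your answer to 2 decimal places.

N = 95; target position k = 20/100 · 95 = 19.
Cumulative frequencies: 24, 28, 31, 60, 68, 95.
Observation 19 falls in the class 0 – <5.
L = 0, CF = 0, f = 24, h = 5.
P20 = 0 + ((19 − 0)/24)·5 = 0 + 3.95833 = 3.95833.

3.96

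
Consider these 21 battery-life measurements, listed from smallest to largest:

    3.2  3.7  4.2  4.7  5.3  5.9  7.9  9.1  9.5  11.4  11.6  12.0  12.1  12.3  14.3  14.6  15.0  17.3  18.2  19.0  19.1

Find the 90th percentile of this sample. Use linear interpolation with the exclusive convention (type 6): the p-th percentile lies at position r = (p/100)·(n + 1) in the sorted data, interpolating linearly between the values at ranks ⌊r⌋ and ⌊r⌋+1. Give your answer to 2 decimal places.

n = 21.
r = (90/100)·(21 + 1) = 19.8.
Rank 19 is 18.2 and rank 20 is 19.0.
Interpolate: 18.2 + 0.8·(19.0 − 18.2) = 18.2 + 0.8·0.8 = 18.84.

18.84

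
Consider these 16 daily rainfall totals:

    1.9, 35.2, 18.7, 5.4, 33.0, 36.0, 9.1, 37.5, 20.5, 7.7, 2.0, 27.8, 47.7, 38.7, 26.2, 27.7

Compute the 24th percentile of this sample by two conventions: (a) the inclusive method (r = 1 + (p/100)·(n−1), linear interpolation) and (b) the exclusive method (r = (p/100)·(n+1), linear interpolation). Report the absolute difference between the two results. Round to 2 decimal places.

0.73

Sorted: 1.9, 2.0, 5.4, 7.7, 9.1, 18.7, 20.5, 26.2, 27.7, 27.8, 33.0, 35.2, 36.0, 37.5, 38.7, 47.7.
n = 16.
(a) r = 4.6; between ranks 4 (7.7) and 5 (9.1): 8.54.
(b) r = 4.08; between ranks 4 (7.7) and 5 (9.1): 7.812.
|8.54 − 7.812| = 0.728.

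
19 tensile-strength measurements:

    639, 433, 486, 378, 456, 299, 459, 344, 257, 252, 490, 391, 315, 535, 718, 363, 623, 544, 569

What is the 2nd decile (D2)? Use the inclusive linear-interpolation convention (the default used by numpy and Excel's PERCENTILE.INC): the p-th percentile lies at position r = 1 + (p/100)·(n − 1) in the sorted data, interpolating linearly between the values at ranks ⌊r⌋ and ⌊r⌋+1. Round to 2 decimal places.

332.40

Sorted: 252, 257, 299, 315, 344, 363, 378, 391, 433, 456, 459, 486, 490, 535, 544, 569, 623, 639, 718.
n = 19.
r = 1 + (20/100)·(19 − 1) = 1 + 3.6 = 4.6.
Rank 4 is 315 and rank 5 is 344.
Interpolate: 315 + 0.6·(344 − 315) = 315 + 0.6·29 = 332.4.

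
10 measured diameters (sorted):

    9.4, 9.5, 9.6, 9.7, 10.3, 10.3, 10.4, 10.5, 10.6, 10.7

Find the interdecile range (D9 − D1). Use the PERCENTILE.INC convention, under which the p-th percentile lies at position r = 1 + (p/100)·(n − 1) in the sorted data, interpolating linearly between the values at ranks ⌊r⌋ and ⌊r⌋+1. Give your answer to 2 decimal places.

1.12

n = 10.
P10: r = 1.9; ranks 1–2 are 9.4, 9.5; interpolating gives 9.49.
P90: r = 9.1; ranks 9–10 are 10.6, 10.7; interpolating gives 10.61.
Difference: 10.61 − 9.49 = 1.12.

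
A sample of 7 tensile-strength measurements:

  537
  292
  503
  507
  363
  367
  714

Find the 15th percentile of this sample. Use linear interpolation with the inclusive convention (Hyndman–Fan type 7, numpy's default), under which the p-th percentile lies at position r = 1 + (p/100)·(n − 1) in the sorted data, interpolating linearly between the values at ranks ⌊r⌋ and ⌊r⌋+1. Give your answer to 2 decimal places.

Sorted: 292, 363, 367, 503, 507, 537, 714.
n = 7.
r = 1 + (15/100)·(7 − 1) = 1 + 0.9 = 1.9.
Rank 1 is 292 and rank 2 is 363.
Interpolate: 292 + 0.9·(363 − 292) = 292 + 0.9·71 = 355.9.

355.90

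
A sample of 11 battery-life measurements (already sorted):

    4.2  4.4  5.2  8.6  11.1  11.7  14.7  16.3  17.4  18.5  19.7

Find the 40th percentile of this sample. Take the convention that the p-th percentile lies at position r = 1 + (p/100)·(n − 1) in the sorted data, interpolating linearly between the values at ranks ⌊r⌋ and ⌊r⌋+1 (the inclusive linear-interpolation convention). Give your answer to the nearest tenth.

n = 11.
r = 1 + (40/100)·(11 − 1) = 1 + 4 = 5.
r is an integer, so P40 is the value at rank 5: 11.1.

11.1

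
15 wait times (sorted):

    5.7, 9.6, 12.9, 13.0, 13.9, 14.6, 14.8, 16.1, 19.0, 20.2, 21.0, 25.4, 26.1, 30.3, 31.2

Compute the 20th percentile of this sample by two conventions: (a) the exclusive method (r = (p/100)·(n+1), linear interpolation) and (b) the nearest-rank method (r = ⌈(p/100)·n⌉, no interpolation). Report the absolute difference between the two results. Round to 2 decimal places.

0.02

n = 15.
(a) r = 3.2; between ranks 3 (12.9) and 4 (13.0): 12.92.
(b) the nearest-rank method: rank 3 → 12.9.
|12.92 − 12.9| = 0.02.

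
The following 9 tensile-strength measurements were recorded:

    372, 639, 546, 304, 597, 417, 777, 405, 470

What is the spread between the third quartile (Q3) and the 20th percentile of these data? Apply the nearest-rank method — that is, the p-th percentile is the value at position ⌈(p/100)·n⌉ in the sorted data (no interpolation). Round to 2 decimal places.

225.00

Sorted: 304, 372, 405, 417, 470, 546, 597, 639, 777.
n = 9.
P20: rank ⌈20/100·9⌉ = 2 → 372.
P75: rank ⌈75/100·9⌉ = 7 → 597.
Difference: 597 − 372 = 225.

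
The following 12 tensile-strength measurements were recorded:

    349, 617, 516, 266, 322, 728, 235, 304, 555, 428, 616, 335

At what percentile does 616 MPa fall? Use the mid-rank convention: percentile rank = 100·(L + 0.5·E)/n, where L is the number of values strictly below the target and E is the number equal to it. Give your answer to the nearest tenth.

Sorted: 235, 266, 304, 322, 335, 349, 428, 516, 555, 616, 617, 728.
Count below 616: L = 9; count equal: E = 1; n = 12.
Percentile rank = 100·(9 + 0.5·1)/12 = 100·9.5/12 = 79.17.

79.2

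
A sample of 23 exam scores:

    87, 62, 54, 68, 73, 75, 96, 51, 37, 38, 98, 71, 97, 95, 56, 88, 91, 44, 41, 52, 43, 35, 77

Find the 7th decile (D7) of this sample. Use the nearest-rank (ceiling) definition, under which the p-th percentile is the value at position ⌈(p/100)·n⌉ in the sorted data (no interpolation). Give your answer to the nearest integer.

Sorted: 35, 37, 38, 41, 43, 44, 51, 52, 54, 56, 62, 68, 71, 73, 75, 77, 87, 88, 91, 95, 96, 97, 98.
n = 23.
Position = ⌈70/100 · 23⌉ = ⌈16.1⌉ = 17.
The value at rank 17 is 87.

87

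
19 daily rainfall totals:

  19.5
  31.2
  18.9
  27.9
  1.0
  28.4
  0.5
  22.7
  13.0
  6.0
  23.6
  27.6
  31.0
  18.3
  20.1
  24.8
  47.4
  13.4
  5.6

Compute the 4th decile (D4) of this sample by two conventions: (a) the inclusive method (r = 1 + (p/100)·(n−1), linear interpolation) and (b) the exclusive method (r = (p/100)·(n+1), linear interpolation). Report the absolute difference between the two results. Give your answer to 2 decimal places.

Sorted: 0.5, 1.0, 5.6, 6.0, 13.0, 13.4, 18.3, 18.9, 19.5, 20.1, 22.7, 23.6, 24.8, 27.6, 27.9, 28.4, 31.0, 31.2, 47.4.
n = 19.
(a) r = 8.2; between ranks 8 (18.9) and 9 (19.5): 19.02.
(b) r = 8 → value at rank 8 = 18.9.
|19.02 − 18.9| = 0.12.

0.12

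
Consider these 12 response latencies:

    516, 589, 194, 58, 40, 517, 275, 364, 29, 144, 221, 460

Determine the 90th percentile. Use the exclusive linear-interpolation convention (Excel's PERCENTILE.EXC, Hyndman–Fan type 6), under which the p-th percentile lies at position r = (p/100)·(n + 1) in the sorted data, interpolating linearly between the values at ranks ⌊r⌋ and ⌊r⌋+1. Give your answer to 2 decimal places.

567.40

Sorted: 29, 40, 58, 144, 194, 221, 275, 364, 460, 516, 517, 589.
n = 12.
r = (90/100)·(12 + 1) = 11.7.
Rank 11 is 517 and rank 12 is 589.
Interpolate: 517 + 0.7·(589 − 517) = 517 + 0.7·72 = 567.4.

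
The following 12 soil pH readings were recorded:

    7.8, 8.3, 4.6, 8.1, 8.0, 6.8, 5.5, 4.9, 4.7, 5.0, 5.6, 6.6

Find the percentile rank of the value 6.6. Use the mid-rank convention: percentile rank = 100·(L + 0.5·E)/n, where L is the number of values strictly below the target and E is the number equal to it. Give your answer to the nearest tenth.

54.2

Sorted: 4.6, 4.7, 4.9, 5.0, 5.5, 5.6, 6.6, 6.8, 7.8, 8.0, 8.1, 8.3.
Count below 6.6: L = 6; count equal: E = 1; n = 12.
Percentile rank = 100·(6 + 0.5·1)/12 = 100·6.5/12 = 54.17.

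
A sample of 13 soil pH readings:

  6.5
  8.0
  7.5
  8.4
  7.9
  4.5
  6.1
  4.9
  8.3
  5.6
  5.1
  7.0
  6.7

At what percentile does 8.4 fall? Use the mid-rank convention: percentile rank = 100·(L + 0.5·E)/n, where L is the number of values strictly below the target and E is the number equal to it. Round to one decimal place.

Sorted: 4.5, 4.9, 5.1, 5.6, 6.1, 6.5, 6.7, 7.0, 7.5, 7.9, 8.0, 8.3, 8.4.
Count below 8.4: L = 12; count equal: E = 1; n = 13.
Percentile rank = 100·(12 + 0.5·1)/13 = 100·12.5/13 = 96.15.

96.2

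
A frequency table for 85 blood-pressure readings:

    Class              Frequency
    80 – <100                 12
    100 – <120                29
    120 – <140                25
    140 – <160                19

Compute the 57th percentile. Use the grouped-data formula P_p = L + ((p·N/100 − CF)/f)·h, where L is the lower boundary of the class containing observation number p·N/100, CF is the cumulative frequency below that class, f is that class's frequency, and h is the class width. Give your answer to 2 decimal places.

125.96

N = 85; target position k = 57/100 · 85 = 48.45.
Cumulative frequencies: 12, 41, 66, 85.
Observation 48.45 falls in the class 120 – <140.
L = 120, CF = 41, f = 25, h = 20.
P57 = 120 + ((48.45 − 41)/25)·20 = 120 + 5.96 = 125.96.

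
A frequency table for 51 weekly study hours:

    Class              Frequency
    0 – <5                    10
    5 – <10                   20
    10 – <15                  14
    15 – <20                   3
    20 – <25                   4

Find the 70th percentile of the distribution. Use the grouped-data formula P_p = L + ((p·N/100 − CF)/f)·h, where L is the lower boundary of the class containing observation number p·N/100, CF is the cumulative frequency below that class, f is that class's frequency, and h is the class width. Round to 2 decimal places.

N = 51; target position k = 70/100 · 51 = 35.7.
Cumulative frequencies: 10, 30, 44, 47, 51.
Observation 35.7 falls in the class 10 – <15.
L = 10, CF = 30, f = 14, h = 5.
P70 = 10 + ((35.7 − 30)/14)·5 = 10 + 2.03571 = 12.0357.

12.04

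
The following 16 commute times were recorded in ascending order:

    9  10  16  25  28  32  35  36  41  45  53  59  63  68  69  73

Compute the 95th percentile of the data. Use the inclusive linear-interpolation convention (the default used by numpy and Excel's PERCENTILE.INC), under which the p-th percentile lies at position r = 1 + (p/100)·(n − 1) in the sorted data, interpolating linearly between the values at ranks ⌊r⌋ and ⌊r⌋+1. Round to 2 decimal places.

n = 16.
r = 1 + (95/100)·(16 − 1) = 1 + 14.25 = 15.25.
Rank 15 is 69 and rank 16 is 73.
Interpolate: 69 + 0.25·(73 − 69) = 69 + 0.25·4 = 70.

70.00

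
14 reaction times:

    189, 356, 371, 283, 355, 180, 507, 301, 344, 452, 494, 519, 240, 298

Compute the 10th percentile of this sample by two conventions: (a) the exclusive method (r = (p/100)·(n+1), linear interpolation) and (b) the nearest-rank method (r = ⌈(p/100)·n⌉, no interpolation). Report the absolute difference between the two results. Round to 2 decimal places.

4.50

Sorted: 180, 189, 240, 283, 298, 301, 344, 355, 356, 371, 452, 494, 507, 519.
n = 14.
(a) r = 1.5; between ranks 1 (180) and 2 (189): 184.5.
(b) the nearest-rank method: rank 2 → 189.
|184.5 − 189| = 4.5.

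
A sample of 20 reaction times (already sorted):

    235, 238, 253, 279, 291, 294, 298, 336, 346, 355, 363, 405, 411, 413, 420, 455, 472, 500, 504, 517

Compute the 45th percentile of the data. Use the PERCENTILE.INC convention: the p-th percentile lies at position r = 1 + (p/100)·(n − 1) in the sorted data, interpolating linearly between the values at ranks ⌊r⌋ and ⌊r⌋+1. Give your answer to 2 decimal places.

n = 20.
r = 1 + (45/100)·(20 − 1) = 1 + 8.55 = 9.55.
Rank 9 is 346 and rank 10 is 355.
Interpolate: 346 + 0.55·(355 − 346) = 346 + 0.55·9 = 350.95.

350.95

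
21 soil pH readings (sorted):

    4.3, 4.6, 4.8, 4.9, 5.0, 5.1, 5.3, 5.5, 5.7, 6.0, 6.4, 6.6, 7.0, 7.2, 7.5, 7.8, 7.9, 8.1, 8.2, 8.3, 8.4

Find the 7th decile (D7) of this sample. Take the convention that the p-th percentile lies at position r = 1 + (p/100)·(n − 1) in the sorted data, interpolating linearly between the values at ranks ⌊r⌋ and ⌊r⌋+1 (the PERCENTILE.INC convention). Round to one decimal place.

7.5

n = 21.
r = 1 + (70/100)·(21 − 1) = 1 + 14 = 15.
r is an integer, so P70 is the value at rank 15: 7.5.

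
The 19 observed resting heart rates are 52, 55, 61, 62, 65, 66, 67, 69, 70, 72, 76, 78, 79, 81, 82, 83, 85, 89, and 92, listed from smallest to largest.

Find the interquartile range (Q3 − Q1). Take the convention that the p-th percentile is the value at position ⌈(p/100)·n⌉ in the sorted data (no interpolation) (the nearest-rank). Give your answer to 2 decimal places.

n = 19.
P25: rank ⌈25/100·19⌉ = 5 → 65.
P75: rank ⌈75/100·19⌉ = 15 → 82.
Difference: 82 − 65 = 17.

17.00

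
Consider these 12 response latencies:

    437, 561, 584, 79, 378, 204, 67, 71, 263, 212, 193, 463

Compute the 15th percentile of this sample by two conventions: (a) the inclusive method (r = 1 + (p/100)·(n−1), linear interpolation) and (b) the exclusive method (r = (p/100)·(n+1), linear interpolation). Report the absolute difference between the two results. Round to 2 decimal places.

5.40

Sorted: 67, 71, 79, 193, 204, 212, 263, 378, 437, 463, 561, 584.
n = 12.
(a) r = 2.65; between ranks 2 (71) and 3 (79): 76.2.
(b) r = 1.95; between ranks 1 (67) and 2 (71): 70.8.
|76.2 − 70.8| = 5.4.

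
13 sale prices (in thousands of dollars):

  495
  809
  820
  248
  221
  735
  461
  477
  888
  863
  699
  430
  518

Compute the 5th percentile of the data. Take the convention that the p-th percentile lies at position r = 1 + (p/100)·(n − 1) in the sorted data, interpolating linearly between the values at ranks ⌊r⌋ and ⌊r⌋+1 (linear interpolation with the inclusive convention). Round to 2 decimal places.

Sorted: 221, 248, 430, 461, 477, 495, 518, 699, 735, 809, 820, 863, 888.
n = 13.
r = 1 + (5/100)·(13 − 1) = 1 + 0.6 = 1.6.
Rank 1 is 221 and rank 2 is 248.
Interpolate: 221 + 0.6·(248 − 221) = 221 + 0.6·27 = 237.2.

237.20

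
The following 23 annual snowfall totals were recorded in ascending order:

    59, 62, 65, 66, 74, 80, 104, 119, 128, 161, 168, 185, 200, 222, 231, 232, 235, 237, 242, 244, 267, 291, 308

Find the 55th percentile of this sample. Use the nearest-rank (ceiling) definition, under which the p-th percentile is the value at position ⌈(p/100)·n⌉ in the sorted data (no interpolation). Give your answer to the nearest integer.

200

n = 23.
Position = ⌈55/100 · 23⌉ = ⌈12.65⌉ = 13.
The value at rank 13 is 200.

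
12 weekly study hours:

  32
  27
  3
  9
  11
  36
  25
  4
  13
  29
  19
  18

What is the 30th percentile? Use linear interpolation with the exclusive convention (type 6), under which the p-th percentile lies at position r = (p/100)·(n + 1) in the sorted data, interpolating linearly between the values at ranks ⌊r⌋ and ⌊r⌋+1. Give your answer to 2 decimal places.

10.80

Sorted: 3, 4, 9, 11, 13, 18, 19, 25, 27, 29, 32, 36.
n = 12.
r = (30/100)·(12 + 1) = 3.9.
Rank 3 is 9 and rank 4 is 11.
Interpolate: 9 + 0.9·(11 − 9) = 9 + 0.9·2 = 10.8.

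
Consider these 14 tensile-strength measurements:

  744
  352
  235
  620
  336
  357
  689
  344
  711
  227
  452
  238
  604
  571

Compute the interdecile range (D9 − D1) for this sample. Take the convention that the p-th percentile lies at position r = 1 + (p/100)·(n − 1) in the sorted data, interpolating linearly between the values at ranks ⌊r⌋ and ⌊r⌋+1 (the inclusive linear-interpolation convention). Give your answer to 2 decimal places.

468.50

Sorted: 227, 235, 238, 336, 344, 352, 357, 452, 571, 604, 620, 689, 711, 744.
n = 14.
P10: r = 2.3; ranks 2–3 are 235, 238; interpolating gives 235.9.
P90: r = 12.7; ranks 12–13 are 689, 711; interpolating gives 704.4.
Difference: 704.4 − 235.9 = 468.5.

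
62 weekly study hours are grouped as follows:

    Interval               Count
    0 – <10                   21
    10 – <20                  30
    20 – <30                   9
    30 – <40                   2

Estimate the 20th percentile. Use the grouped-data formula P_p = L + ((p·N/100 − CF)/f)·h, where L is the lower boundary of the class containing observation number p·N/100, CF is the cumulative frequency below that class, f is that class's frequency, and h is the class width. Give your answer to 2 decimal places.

N = 62; target position k = 20/100 · 62 = 12.4.
Cumulative frequencies: 21, 51, 60, 62.
Observation 12.4 falls in the class 0 – <10.
L = 0, CF = 0, f = 21, h = 10.
P20 = 0 + ((12.4 − 0)/21)·10 = 0 + 5.90476 = 5.90476.

5.90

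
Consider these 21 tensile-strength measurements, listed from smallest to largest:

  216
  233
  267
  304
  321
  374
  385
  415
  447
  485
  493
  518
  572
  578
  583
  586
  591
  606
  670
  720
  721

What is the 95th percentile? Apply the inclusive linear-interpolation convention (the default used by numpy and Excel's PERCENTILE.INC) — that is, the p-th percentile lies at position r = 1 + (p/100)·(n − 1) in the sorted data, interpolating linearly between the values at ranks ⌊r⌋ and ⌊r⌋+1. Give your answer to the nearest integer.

720

n = 21.
r = 1 + (95/100)·(21 − 1) = 1 + 19 = 20.
r is an integer, so P95 is the value at rank 20: 720.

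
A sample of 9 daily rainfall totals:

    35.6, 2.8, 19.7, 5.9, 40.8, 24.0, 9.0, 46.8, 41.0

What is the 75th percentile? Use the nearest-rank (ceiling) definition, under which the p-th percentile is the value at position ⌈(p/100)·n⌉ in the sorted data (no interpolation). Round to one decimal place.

Sorted: 2.8, 5.9, 9.0, 19.7, 24.0, 35.6, 40.8, 41.0, 46.8.
n = 9.
Position = ⌈75/100 · 9⌉ = ⌈6.75⌉ = 7.
The value at rank 7 is 40.8.

40.8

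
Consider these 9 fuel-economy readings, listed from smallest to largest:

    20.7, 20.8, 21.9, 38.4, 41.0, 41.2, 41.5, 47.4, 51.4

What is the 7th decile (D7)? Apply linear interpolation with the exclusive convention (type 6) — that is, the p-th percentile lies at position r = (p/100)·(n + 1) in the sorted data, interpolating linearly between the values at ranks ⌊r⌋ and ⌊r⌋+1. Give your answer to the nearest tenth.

41.5

n = 9.
r = (70/100)·(9 + 1) = 7.
r is an integer, so P70 is the value at rank 7: 41.5.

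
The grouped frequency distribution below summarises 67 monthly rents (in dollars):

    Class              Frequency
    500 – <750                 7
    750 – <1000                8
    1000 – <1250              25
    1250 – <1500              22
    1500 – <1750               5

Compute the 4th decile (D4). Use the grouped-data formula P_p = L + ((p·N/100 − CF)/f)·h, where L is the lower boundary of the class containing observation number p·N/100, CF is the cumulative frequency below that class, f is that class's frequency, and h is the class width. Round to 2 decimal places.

1118.00

N = 67; target position k = 40/100 · 67 = 26.8.
Cumulative frequencies: 7, 15, 40, 62, 67.
Observation 26.8 falls in the class 1000 – <1250.
L = 1000, CF = 15, f = 25, h = 250.
P40 = 1000 + ((26.8 − 15)/25)·250 = 1000 + 118 = 1118.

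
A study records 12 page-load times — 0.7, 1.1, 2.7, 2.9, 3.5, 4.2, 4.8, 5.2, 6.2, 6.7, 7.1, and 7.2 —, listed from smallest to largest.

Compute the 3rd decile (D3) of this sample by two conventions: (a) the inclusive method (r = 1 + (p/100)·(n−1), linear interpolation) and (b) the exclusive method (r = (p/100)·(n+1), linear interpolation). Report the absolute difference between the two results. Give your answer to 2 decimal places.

0.20

n = 12.
(a) r = 4.3; between ranks 4 (2.9) and 5 (3.5): 3.08.
(b) r = 3.9; between ranks 3 (2.7) and 4 (2.9): 2.88.
|3.08 − 2.88| = 0.2.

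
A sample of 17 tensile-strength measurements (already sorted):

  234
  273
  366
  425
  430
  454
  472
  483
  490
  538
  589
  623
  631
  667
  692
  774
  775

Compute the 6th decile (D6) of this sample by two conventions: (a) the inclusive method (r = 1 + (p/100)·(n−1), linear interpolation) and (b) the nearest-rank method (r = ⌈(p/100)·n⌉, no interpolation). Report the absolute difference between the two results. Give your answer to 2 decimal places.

20.40

n = 17.
(a) r = 10.6; between ranks 10 (538) and 11 (589): 568.6.
(b) the nearest-rank method: rank 11 → 589.
|568.6 − 589| = 20.4.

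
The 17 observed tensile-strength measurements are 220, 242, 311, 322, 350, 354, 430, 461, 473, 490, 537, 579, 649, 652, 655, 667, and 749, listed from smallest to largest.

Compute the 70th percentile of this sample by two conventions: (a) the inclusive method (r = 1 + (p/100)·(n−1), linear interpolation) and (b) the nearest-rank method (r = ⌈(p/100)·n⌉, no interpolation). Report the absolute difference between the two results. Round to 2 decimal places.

14.00

n = 17.
(a) r = 12.2; between ranks 12 (579) and 13 (649): 593.
(b) the nearest-rank method: rank 12 → 579.
|593 − 579| = 14.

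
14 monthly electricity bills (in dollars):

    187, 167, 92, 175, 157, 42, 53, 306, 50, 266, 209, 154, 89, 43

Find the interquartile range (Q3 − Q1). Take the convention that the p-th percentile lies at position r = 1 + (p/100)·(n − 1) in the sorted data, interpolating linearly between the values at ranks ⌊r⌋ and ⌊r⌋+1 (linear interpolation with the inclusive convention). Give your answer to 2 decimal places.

122.00

Sorted: 42, 43, 50, 53, 89, 92, 154, 157, 167, 175, 187, 209, 266, 306.
n = 14.
P25: r = 4.25; ranks 4–5 are 53, 89; interpolating gives 62.
P75: r = 10.75; ranks 10–11 are 175, 187; interpolating gives 184.
Difference: 184 − 62 = 122.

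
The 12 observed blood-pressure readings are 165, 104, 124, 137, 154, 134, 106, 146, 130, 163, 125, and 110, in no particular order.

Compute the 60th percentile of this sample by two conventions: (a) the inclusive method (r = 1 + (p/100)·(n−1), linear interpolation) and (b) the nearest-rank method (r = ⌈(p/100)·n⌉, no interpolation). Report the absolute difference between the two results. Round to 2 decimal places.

Sorted: 104, 106, 110, 124, 125, 130, 134, 137, 146, 154, 163, 165.
n = 12.
(a) r = 7.6; between ranks 7 (134) and 8 (137): 135.8.
(b) the nearest-rank method: rank 8 → 137.
|135.8 − 137| = 1.2.

1.20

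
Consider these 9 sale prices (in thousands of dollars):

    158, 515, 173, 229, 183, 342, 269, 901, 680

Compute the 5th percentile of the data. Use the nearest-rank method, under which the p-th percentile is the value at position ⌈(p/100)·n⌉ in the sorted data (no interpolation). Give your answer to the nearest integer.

Sorted: 158, 173, 183, 229, 269, 342, 515, 680, 901.
n = 9.
Position = ⌈5/100 · 9⌉ = ⌈0.45⌉ = 1.
The value at rank 1 is 158.

158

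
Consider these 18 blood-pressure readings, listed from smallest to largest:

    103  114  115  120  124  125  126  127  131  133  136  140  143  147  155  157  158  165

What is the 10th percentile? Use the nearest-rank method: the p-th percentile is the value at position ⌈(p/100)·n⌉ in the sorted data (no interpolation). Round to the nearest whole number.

114

n = 18.
Position = ⌈10/100 · 18⌉ = ⌈1.8⌉ = 2.
The value at rank 2 is 114.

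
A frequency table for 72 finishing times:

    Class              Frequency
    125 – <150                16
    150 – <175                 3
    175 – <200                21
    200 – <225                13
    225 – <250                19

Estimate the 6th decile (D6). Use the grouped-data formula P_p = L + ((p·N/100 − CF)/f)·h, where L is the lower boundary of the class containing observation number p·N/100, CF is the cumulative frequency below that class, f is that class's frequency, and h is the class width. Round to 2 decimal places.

206.15

N = 72; target position k = 60/100 · 72 = 43.2.
Cumulative frequencies: 16, 19, 40, 53, 72.
Observation 43.2 falls in the class 200 – <225.
L = 200, CF = 40, f = 13, h = 25.
P60 = 200 + ((43.2 − 40)/13)·25 = 200 + 6.15385 = 206.154.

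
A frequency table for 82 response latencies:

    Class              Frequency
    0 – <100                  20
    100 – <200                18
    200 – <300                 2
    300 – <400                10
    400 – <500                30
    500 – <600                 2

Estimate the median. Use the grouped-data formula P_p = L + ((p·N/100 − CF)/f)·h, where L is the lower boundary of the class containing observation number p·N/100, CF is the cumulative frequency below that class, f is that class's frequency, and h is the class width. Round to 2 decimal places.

310.00

N = 82; target position k = 50/100 · 82 = 41.
Cumulative frequencies: 20, 38, 40, 50, 80, 82.
Observation 41 falls in the class 300 – <400.
L = 300, CF = 40, f = 10, h = 100.
P50 = 300 + ((41 − 40)/10)·100 = 300 + 10 = 310.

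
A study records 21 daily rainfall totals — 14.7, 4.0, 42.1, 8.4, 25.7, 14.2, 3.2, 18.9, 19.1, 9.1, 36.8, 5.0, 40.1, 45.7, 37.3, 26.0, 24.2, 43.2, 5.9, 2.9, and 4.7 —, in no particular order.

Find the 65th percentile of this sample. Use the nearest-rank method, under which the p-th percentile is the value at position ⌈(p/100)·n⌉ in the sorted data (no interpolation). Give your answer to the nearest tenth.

25.7

Sorted: 2.9, 3.2, 4.0, 4.7, 5.0, 5.9, 8.4, 9.1, 14.2, 14.7, 18.9, 19.1, 24.2, 25.7, 26.0, 36.8, 37.3, 40.1, 42.1, 43.2, 45.7.
n = 21.
Position = ⌈65/100 · 21⌉ = ⌈13.65⌉ = 14.
The value at rank 14 is 25.7.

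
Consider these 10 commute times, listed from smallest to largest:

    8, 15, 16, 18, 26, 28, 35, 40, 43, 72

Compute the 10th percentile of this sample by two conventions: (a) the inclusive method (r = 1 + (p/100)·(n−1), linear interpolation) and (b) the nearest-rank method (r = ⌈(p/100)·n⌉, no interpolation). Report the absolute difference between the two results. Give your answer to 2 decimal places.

6.30

n = 10.
(a) r = 1.9; between ranks 1 (8) and 2 (15): 14.3.
(b) the nearest-rank method: rank 1 → 8.
|14.3 − 8| = 6.3.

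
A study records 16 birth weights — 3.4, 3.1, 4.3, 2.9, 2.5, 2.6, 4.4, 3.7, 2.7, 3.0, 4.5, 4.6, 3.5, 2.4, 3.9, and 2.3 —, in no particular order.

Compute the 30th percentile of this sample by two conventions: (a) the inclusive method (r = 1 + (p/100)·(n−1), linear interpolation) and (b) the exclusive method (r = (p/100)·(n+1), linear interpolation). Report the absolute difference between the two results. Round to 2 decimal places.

Sorted: 2.3, 2.4, 2.5, 2.6, 2.7, 2.9, 3.0, 3.1, 3.4, 3.5, 3.7, 3.9, 4.3, 4.4, 4.5, 4.6.
n = 16.
(a) r = 5.5; between ranks 5 (2.7) and 6 (2.9): 2.8.
(b) r = 5.1; between ranks 5 (2.7) and 6 (2.9): 2.72.
|2.8 − 2.72| = 0.08.

0.08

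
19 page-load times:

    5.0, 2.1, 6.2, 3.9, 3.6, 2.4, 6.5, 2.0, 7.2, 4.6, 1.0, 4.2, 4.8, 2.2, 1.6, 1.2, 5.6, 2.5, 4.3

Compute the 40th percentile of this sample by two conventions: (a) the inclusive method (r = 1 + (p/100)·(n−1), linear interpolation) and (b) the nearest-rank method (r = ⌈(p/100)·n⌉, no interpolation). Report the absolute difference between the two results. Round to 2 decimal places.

Sorted: 1.0, 1.2, 1.6, 2.0, 2.1, 2.2, 2.4, 2.5, 3.6, 3.9, 4.2, 4.3, 4.6, 4.8, 5.0, 5.6, 6.2, 6.5, 7.2.
n = 19.
(a) r = 8.2; between ranks 8 (2.5) and 9 (3.6): 2.72.
(b) the nearest-rank method: rank 8 → 2.5.
|2.72 − 2.5| = 0.22.

0.22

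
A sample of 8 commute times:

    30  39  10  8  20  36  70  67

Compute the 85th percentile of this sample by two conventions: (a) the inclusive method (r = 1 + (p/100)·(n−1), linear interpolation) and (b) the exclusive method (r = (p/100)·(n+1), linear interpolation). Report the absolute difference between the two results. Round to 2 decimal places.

Sorted: 8, 10, 20, 30, 36, 39, 67, 70.
n = 8.
(a) r = 6.95; between ranks 6 (39) and 7 (67): 65.6.
(b) r = 7.65; between ranks 7 (67) and 8 (70): 68.95.
|65.6 − 68.95| = 3.35.

3.35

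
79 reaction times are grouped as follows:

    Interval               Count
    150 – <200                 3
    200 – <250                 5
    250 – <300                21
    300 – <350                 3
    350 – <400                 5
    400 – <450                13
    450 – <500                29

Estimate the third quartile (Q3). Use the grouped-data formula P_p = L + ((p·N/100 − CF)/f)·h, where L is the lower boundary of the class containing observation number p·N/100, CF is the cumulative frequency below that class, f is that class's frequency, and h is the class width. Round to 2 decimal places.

465.95

N = 79; target position k = 75/100 · 79 = 59.25.
Cumulative frequencies: 3, 8, 29, 32, 37, 50, 79.
Observation 59.25 falls in the class 450 – <500.
L = 450, CF = 50, f = 29, h = 50.
P75 = 450 + ((59.25 − 50)/29)·50 = 450 + 15.9483 = 465.948.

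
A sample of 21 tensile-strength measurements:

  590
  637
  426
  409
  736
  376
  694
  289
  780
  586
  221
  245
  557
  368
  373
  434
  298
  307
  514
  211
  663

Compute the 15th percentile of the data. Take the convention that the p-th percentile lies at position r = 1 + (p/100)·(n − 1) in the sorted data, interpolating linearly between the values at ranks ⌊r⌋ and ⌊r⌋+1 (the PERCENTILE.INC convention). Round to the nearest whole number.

289

Sorted: 211, 221, 245, 289, 298, 307, 368, 373, 376, 409, 426, 434, 514, 557, 586, 590, 637, 663, 694, 736, 780.
n = 21.
r = 1 + (15/100)·(21 − 1) = 1 + 3 = 4.
r is an integer, so P15 is the value at rank 4: 289.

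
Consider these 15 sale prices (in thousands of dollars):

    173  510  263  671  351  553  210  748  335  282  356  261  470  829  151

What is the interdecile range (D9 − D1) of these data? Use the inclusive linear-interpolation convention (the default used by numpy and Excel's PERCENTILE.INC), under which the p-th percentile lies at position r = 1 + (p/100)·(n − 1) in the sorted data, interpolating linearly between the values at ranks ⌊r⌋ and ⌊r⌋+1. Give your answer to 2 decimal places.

529.40

Sorted: 151, 173, 210, 261, 263, 282, 335, 351, 356, 470, 510, 553, 671, 748, 829.
n = 15.
P10: r = 2.4; ranks 2–3 are 173, 210; interpolating gives 187.8.
P90: r = 13.6; ranks 13–14 are 671, 748; interpolating gives 717.2.
Difference: 717.2 − 187.8 = 529.4.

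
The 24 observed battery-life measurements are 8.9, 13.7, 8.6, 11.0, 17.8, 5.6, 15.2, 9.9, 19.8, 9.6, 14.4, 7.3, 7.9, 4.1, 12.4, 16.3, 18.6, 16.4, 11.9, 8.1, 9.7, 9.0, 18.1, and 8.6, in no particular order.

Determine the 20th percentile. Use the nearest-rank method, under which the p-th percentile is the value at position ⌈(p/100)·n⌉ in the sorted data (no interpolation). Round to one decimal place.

Sorted: 4.1, 5.6, 7.3, 7.9, 8.1, 8.6, 8.6, 8.9, 9.0, 9.6, 9.7, 9.9, 11.0, 11.9, 12.4, 13.7, 14.4, 15.2, 16.3, 16.4, 17.8, 18.1, 18.6, 19.8.
n = 24.
Position = ⌈20/100 · 24⌉ = ⌈4.8⌉ = 5.
The value at rank 5 is 8.1.

8.1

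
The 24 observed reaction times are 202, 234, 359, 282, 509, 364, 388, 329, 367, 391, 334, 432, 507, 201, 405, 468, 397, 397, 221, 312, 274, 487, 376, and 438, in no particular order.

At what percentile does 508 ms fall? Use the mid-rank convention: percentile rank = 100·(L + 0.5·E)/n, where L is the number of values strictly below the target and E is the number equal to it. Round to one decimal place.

Sorted: 201, 202, 221, 234, 274, 282, 312, 329, 334, 359, 364, 367, 376, 388, 391, 397, 397, 405, 432, 438, 468, 487, 507, 509.
Count below 508: L = 23; count equal: E = 0; n = 24.
Percentile rank = 100·(23 + 0.5·0)/24 = 100·23/24 = 95.83.

95.8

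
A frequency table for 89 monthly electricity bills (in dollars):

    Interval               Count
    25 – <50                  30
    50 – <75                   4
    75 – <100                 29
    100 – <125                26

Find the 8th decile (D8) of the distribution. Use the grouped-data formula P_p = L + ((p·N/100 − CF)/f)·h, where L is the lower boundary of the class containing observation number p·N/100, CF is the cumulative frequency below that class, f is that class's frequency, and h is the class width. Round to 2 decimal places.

107.88

N = 89; target position k = 80/100 · 89 = 71.2.
Cumulative frequencies: 30, 34, 63, 89.
Observation 71.2 falls in the class 100 – <125.
L = 100, CF = 63, f = 26, h = 25.
P80 = 100 + ((71.2 − 63)/26)·25 = 100 + 7.88462 = 107.885.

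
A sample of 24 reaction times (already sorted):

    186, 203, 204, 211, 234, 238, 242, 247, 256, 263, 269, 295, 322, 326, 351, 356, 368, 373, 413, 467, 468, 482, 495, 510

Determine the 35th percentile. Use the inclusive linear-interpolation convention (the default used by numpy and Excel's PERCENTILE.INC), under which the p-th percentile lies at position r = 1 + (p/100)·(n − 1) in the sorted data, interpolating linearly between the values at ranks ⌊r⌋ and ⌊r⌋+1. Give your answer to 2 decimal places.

256.35

n = 24.
r = 1 + (35/100)·(24 − 1) = 1 + 8.05 = 9.05.
Rank 9 is 256 and rank 10 is 263.
Interpolate: 256 + 0.05·(263 − 256) = 256 + 0.05·7 = 256.35.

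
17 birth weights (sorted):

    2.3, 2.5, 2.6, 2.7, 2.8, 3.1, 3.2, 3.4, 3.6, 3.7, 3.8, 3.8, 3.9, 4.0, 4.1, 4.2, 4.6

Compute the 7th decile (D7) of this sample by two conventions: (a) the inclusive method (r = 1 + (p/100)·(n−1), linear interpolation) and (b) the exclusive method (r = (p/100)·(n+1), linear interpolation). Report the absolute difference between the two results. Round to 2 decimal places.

n = 17.
(a) r = 12.2; between ranks 12 (3.8) and 13 (3.9): 3.82.
(b) r = 12.6; between ranks 12 (3.8) and 13 (3.9): 3.86.
|3.82 − 3.86| = 0.04.

0.04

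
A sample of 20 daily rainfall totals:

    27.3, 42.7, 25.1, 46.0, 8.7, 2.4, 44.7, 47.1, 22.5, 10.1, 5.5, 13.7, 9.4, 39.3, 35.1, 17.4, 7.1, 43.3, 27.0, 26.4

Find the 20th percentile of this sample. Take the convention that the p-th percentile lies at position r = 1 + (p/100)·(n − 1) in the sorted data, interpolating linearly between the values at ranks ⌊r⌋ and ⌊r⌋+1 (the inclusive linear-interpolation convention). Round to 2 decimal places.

Sorted: 2.4, 5.5, 7.1, 8.7, 9.4, 10.1, 13.7, 17.4, 22.5, 25.1, 26.4, 27.0, 27.3, 35.1, 39.3, 42.7, 43.3, 44.7, 46.0, 47.1.
n = 20.
r = 1 + (20/100)·(20 − 1) = 1 + 3.8 = 4.8.
Rank 4 is 8.7 and rank 5 is 9.4.
Interpolate: 8.7 + 0.8·(9.4 − 8.7) = 8.7 + 0.8·0.7 = 9.26.

9.26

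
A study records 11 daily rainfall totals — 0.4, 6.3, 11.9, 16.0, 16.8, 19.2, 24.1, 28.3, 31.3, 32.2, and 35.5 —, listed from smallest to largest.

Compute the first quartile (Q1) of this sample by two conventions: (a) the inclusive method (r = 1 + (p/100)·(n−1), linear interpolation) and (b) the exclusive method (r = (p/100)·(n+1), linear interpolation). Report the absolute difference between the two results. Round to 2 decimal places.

n = 11.
(a) r = 3.5; between ranks 3 (11.9) and 4 (16.0): 13.95.
(b) r = 3 → value at rank 3 = 11.9.
|13.95 − 11.9| = 2.05.

2.05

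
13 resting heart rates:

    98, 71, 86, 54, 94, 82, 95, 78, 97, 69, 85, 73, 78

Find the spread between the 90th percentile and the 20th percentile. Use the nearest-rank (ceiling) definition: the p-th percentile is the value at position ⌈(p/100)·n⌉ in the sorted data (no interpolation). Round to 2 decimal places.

26.00

Sorted: 54, 69, 71, 73, 78, 78, 82, 85, 86, 94, 95, 97, 98.
n = 13.
P20: rank ⌈20/100·13⌉ = 3 → 71.
P90: rank ⌈90/100·13⌉ = 12 → 97.
Difference: 97 − 71 = 26.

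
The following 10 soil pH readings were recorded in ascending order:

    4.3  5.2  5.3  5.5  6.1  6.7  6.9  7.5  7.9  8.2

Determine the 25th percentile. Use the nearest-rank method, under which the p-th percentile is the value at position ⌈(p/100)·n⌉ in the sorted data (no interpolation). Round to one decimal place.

n = 10.
Position = ⌈25/100 · 10⌉ = ⌈2.5⌉ = 3.
The value at rank 3 is 5.3.

5.3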